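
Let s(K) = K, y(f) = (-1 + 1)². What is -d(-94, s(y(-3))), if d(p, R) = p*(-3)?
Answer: -282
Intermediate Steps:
y(f) = 0 (y(f) = 0² = 0)
d(p, R) = -3*p
-d(-94, s(y(-3))) = -(-3)*(-94) = -1*282 = -282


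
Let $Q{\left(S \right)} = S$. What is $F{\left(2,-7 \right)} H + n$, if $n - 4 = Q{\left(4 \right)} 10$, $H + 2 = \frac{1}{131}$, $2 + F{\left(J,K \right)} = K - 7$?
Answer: $\frac{9940}{131} \approx 75.878$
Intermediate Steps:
$F{\left(J,K \right)} = -9 + K$ ($F{\left(J,K \right)} = -2 + \left(K - 7\right) = -2 + \left(-7 + K\right) = -9 + K$)
$H = - \frac{261}{131}$ ($H = -2 + \frac{1}{131} = - \frac{261}{131} \approx -1.9924$)
$n = 44$ ($n = 4 + 4 \cdot 10 = 4 + 40 = 44$)
$F{\left(2,-7 \right)} H + n = \left(-9 - 7\right) \left(- \frac{261}{131}\right) + 44 = \left(-16\right) \left(- \frac{261}{131}\right) + 44 = \frac{4176}{131} + 44 = \frac{9940}{131}$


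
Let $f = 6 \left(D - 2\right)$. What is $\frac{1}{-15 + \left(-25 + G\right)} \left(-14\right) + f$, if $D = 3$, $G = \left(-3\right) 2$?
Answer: $\frac{145}{23} \approx 6.3043$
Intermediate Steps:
$G = -6$
$f = 6$ ($f = 6 \left(3 - 2\right) = 6 \cdot 1 = 6$)
$\frac{1}{-15 + \left(-25 + G\right)} \left(-14\right) + f = \frac{1}{-15 - 31} \left(-14\right) + 6 = \frac{1}{-46} \left(-14\right) + 6 = \left(- \frac{1}{46}\right) \left(-14\right) + 6 = \frac{7}{23} + 6 = \frac{145}{23}$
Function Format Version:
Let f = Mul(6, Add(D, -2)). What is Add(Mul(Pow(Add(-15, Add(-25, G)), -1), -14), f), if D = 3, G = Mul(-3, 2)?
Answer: Rational(145, 23) ≈ 6.3043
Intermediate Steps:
G = -6
f = 6 (f = Mul(6, Add(3, -2)) = Mul(6, 1) = 6)
Add(Mul(Pow(Add(-15, Add(-25, G)), -1), -14), f) = Add(Mul(Pow(Add(-15, Add(-25, -6)), -1), -14), 6) = Add(Mul(Pow(Add(-15, -31), -1), -14), 6) = Add(Mul(Pow(-46, -1), -14), 6) = Add(Mul(Rational(-1, 46), -14), 6) = Add(Rational(7, 23), 6) = Rational(145, 23)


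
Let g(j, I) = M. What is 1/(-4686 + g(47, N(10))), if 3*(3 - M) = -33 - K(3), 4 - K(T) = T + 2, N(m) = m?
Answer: -3/14017 ≈ -0.00021403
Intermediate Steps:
K(T) = 2 - T (K(T) = 4 - (T + 2) = 4 - (2 + T) = 4 + (-2 - T) = 2 - T)
M = 41/3 (M = 3 - (-33 - (2 - 1*3))/3 = 3 - (-33 - (2 - 3))/3 = 3 - (-33 - 1*(-1))/3 = 3 - (-33 + 1)/3 = 3 - ⅓*(-32) = 3 + 32/3 = 41/3 ≈ 13.667)
g(j, I) = 41/3
1/(-4686 + g(47, N(10))) = 1/(-4686 + 41/3) = 1/(-14017/3) = -3/14017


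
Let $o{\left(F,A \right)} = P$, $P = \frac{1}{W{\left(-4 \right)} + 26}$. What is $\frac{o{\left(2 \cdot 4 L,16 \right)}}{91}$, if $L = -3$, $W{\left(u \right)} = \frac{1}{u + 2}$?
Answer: $\frac{2}{4641} \approx 0.00043094$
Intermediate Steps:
$W{\left(u \right)} = \frac{1}{2 + u}$
$P = \frac{2}{51}$ ($P = \frac{1}{\frac{1}{2 - 4} + 26} = \frac{1}{\frac{1}{-2} + 26} = \frac{1}{- \frac{1}{2} + 26} = \frac{1}{\frac{51}{2}} = \frac{2}{51} \approx 0.039216$)
$o{\left(F,A \right)} = \frac{2}{51}$
$\frac{o{\left(2 \cdot 4 L,16 \right)}}{91} = \frac{2}{51 \cdot 91} = \frac{2}{51} \cdot \frac{1}{91} = \frac{2}{4641}$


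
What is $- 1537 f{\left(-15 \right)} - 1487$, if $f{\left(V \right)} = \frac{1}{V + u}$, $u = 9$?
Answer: $- \frac{7385}{6} \approx -1230.8$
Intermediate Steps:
$f{\left(V \right)} = \frac{1}{9 + V}$ ($f{\left(V \right)} = \frac{1}{V + 9} = \frac{1}{9 + V}$)
$- 1537 f{\left(-15 \right)} - 1487 = - \frac{1537}{9 - 15} - 1487 = - \frac{1537}{-6} - 1487 = \left(-1537\right) \left(- \frac{1}{6}\right) - 1487 = \frac{1537}{6} - 1487 = - \frac{7385}{6}$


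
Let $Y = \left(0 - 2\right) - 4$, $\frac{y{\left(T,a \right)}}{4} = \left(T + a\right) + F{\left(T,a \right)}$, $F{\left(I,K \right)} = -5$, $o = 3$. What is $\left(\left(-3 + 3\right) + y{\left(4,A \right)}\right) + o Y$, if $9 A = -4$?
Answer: $- \frac{214}{9} \approx -23.778$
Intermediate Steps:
$A = - \frac{4}{9}$ ($A = \frac{1}{9} \left(-4\right) = - \frac{4}{9} \approx -0.44444$)
$y{\left(T,a \right)} = -20 + 4 T + 4 a$ ($y{\left(T,a \right)} = 4 \left(\left(T + a\right) - 5\right) = 4 \left(-5 + T + a\right) = -20 + 4 T + 4 a$)
$Y = -6$ ($Y = -2 - 4 = -6$)
$\left(\left(-3 + 3\right) + y{\left(4,A \right)}\right) + o Y = \left(\left(-3 + 3\right) + \left(-20 + 4 \cdot 4 + 4 \left(- \frac{4}{9}\right)\right)\right) + 3 \left(-6\right) = \left(0 - \frac{52}{9}\right) - 18 = - \frac{52}{9} - 18 = - \frac{214}{9}$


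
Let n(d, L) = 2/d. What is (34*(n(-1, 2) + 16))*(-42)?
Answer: -19992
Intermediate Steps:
(34*(n(-1, 2) + 16))*(-42) = (34*(2/(-1) + 16))*(-42) = (34*(2*(-1) + 16))*(-42) = (34*(-2 + 16))*(-42) = (34*14)*(-42) = 476*(-42) = -19992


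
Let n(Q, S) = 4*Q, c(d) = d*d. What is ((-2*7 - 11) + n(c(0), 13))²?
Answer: 625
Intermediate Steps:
c(d) = d²
((-2*7 - 11) + n(c(0), 13))² = ((-2*7 - 11) + 4*0²)² = ((-14 - 11) + 4*0)² = (-25 + 0)² = (-25)² = 625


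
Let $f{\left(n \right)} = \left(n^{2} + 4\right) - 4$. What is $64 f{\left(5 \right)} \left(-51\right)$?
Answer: $-81600$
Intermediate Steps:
$f{\left(n \right)} = n^{2}$ ($f{\left(n \right)} = \left(4 + n^{2}\right) - 4 = n^{2}$)
$64 f{\left(5 \right)} \left(-51\right) = 64 \cdot 5^{2} \left(-51\right) = 64 \cdot 25 \left(-51\right) = 1600 \left(-51\right) = -81600$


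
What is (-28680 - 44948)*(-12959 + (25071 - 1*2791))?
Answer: -686286588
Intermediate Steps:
(-28680 - 44948)*(-12959 + (25071 - 1*2791)) = -73628*(-12959 + (25071 - 2791)) = -73628*(-12959 + 22280) = -73628*9321 = -686286588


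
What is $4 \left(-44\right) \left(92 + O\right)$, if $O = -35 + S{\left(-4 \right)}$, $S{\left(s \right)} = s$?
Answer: $-9328$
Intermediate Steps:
$O = -39$ ($O = -35 - 4 = -39$)
$4 \left(-44\right) \left(92 + O\right) = 4 \left(-44\right) \left(92 - 39\right) = \left(-176\right) 53 = -9328$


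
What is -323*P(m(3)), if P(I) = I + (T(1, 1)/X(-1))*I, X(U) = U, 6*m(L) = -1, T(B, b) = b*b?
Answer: 0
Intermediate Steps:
T(B, b) = b²
m(L) = -⅙ (m(L) = (⅙)*(-1) = -⅙)
P(I) = 0 (P(I) = I + (1²/(-1))*I = I + (1*(-1))*I = I - I = 0)
-323*P(m(3)) = -323*0 = 0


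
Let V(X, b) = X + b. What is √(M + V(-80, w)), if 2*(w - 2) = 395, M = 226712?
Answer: 3*√100814/2 ≈ 476.27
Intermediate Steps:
w = 399/2 (w = 2 + (½)*395 = 2 + 395/2 = 399/2 ≈ 199.50)
√(M + V(-80, w)) = √(226712 + (-80 + 399/2)) = √(226712 + 239/2) = √(453663/2) = 3*√100814/2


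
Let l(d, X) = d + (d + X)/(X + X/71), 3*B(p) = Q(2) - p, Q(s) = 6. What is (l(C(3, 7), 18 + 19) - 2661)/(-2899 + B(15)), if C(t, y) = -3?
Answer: 3547241/3865464 ≈ 0.91768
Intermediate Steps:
B(p) = 2 - p/3 (B(p) = (6 - p)/3 = 2 - p/3)
l(d, X) = d + 71*(X + d)/(72*X) (l(d, X) = d + (X + d)/(X + X*(1/71)) = d + (X + d)/(X + X/71) = d + (X + d)/((72*X/71)) = d + (X + d)*(71/(72*X)) = d + 71*(X + d)/(72*X))
(l(C(3, 7), 18 + 19) - 2661)/(-2899 + B(15)) = ((71/72 - 3 + (71/72)*(-3)/(18 + 19)) - 2661)/(-2899 + (2 - ⅓*15)) = ((71/72 - 3 + (71/72)*(-3)/37) - 2661)/(-2899 + (2 - 5)) = ((71/72 - 3 + (71/72)*(-3)*(1/37)) - 2661)/(-2899 - 3) = ((71/72 - 3 - 71/888) - 2661)/(-2902) = (-2789/1332 - 2661)*(-1/2902) = -3547241/1332*(-1/2902) = 3547241/3865464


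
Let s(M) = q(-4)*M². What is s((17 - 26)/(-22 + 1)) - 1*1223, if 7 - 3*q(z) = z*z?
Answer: -59954/49 ≈ -1223.6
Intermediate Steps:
q(z) = 7/3 - z²/3 (q(z) = 7/3 - z*z/3 = 7/3 - z²/3)
s(M) = -3*M² (s(M) = (7/3 - ⅓*(-4)²)*M² = (7/3 - ⅓*16)*M² = (7/3 - 16/3)*M² = -3*M²)
s((17 - 26)/(-22 + 1)) - 1*1223 = -3*(17 - 26)²/(-22 + 1)² - 1*1223 = -3*(-9/(-21))² - 1223 = -3*(-9*(-1/21))² - 1223 = -3*(3/7)² - 1223 = -3*9/49 - 1223 = -27/49 - 1223 = -59954/49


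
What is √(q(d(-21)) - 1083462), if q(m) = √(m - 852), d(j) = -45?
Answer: √(-1083462 + I*√897) ≈ 0.01 + 1040.9*I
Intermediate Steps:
q(m) = √(-852 + m)
√(q(d(-21)) - 1083462) = √(√(-852 - 45) - 1083462) = √(√(-897) - 1083462) = √(I*√897 - 1083462) = √(-1083462 + I*√897)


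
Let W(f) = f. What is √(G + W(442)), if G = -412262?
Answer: 2*I*√102955 ≈ 641.73*I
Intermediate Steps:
√(G + W(442)) = √(-412262 + 442) = √(-411820) = 2*I*√102955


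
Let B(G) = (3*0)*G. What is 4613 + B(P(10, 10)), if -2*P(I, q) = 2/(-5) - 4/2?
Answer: 4613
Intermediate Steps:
P(I, q) = 6/5 (P(I, q) = -(2/(-5) - 4/2)/2 = -(2*(-1/5) - 4*1/2)/2 = -(-2/5 - 2)/2 = -1/2*(-12/5) = 6/5)
B(G) = 0 (B(G) = 0*G = 0)
4613 + B(P(10, 10)) = 4613 + 0 = 4613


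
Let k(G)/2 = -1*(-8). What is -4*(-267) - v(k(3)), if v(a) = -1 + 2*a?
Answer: 1037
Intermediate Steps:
k(G) = 16 (k(G) = 2*(-1*(-8)) = 2*8 = 16)
-4*(-267) - v(k(3)) = -4*(-267) - (-1 + 2*16) = 1068 - (-1 + 32) = 1068 - 1*31 = 1068 - 31 = 1037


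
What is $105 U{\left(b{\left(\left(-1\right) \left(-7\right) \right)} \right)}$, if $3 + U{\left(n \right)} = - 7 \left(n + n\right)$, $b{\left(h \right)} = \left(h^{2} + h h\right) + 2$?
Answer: $-147315$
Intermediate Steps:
$b{\left(h \right)} = 2 + 2 h^{2}$ ($b{\left(h \right)} = \left(h^{2} + h^{2}\right) + 2 = 2 h^{2} + 2 = 2 + 2 h^{2}$)
$U{\left(n \right)} = -3 - 14 n$ ($U{\left(n \right)} = -3 - 7 \left(n + n\right) = -3 - 7 \cdot 2 n = -3 - 14 n$)
$105 U{\left(b{\left(\left(-1\right) \left(-7\right) \right)} \right)} = 105 \left(-3 - 14 \left(2 + 2 \left(\left(-1\right) \left(-7\right)\right)^{2}\right)\right) = 105 \left(-3 - 14 \left(2 + 2 \cdot 7^{2}\right)\right) = 105 \left(-3 - 14 \left(2 + 2 \cdot 49\right)\right) = 105 \left(-3 - 14 \left(2 + 98\right)\right) = 105 \left(-3 - 1400\right) = 105 \left(-1403\right) = -147315$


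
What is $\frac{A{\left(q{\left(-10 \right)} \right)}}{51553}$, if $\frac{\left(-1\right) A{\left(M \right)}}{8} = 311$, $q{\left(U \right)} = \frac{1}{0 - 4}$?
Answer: $- \frac{2488}{51553} \approx -0.048261$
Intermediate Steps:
$q{\left(U \right)} = - \frac{1}{4}$ ($q{\left(U \right)} = \frac{1}{0 - 4} = \frac{1}{-4} = - \frac{1}{4}$)
$A{\left(M \right)} = -2488$ ($A{\left(M \right)} = \left(-8\right) 311 = -2488$)
$\frac{A{\left(q{\left(-10 \right)} \right)}}{51553} = - \frac{2488}{51553}$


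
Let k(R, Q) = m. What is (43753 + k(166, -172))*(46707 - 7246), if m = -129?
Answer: 1721446664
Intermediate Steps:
k(R, Q) = -129
(43753 + k(166, -172))*(46707 - 7246) = (43753 - 129)*(46707 - 7246) = 43624*39461 = 1721446664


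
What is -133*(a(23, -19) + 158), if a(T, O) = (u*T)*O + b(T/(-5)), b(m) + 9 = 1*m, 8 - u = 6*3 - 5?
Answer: -1549051/5 ≈ -3.0981e+5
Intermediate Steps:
u = -5 (u = 8 - (6*3 - 5) = 8 - (18 - 5) = 8 - 1*13 = 8 - 13 = -5)
b(m) = -9 + m (b(m) = -9 + 1*m = -9 + m)
a(T, O) = -9 - T/5 - 5*O*T (a(T, O) = (-5*T)*O + (-9 + T/(-5)) = -5*O*T + (-9 + T*(-1/5)) = -5*O*T + (-9 - T/5) = -9 - T/5 - 5*O*T)
-133*(a(23, -19) + 158) = -133*((-9 - 1/5*23 - 5*(-19)*23) + 158) = -133*((-9 - 23/5 + 2185) + 158) = -133*(10857/5 + 158) = -133*11647/5 = -1549051/5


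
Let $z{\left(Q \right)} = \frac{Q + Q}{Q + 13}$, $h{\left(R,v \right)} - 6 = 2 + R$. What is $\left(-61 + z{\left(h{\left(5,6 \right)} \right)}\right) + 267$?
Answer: $207$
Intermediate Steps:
$h{\left(R,v \right)} = 8 + R$ ($h{\left(R,v \right)} = 6 + \left(2 + R\right) = 8 + R$)
$z{\left(Q \right)} = \frac{2 Q}{13 + Q}$
$\left(-61 + z{\left(h{\left(5,6 \right)} \right)}\right) + 267 = \left(-61 + \frac{2 \left(8 + 5\right)}{13 + \left(8 + 5\right)}\right) + 267 = \left(-61 + 2 \cdot 13 \frac{1}{13 + 13}\right) + 267 = \left(-61 + 2 \cdot 13 \cdot \frac{1}{26}\right) + 267 = \left(-61 + 1\right) + 267 = -60 + 267 = 207$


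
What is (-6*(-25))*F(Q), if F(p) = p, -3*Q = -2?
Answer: 100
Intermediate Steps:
Q = ⅔ (Q = -⅓*(-2) = ⅔ ≈ 0.66667)
(-6*(-25))*F(Q) = -6*(-25)*(⅔) = 150*(⅔) = 100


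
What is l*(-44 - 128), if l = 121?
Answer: -20812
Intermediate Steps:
l*(-44 - 128) = 121*(-44 - 128) = 121*(-172) = -20812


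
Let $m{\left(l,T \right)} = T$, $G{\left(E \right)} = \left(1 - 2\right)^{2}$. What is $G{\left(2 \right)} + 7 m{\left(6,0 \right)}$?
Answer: $1$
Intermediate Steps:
$G{\left(E \right)} = 1$ ($G{\left(E \right)} = \left(-1\right)^{2} = 1$)
$G{\left(2 \right)} + 7 m{\left(6,0 \right)} = 1 + 7 \cdot 0 = 1 + 0 = 1$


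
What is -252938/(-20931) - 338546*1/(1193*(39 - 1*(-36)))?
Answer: 1727280136/208089025 ≈ 8.3007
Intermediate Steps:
-252938/(-20931) - 338546*1/(1193*(39 - 1*(-36))) = -252938*(-1/20931) - 338546*1/(1193*(39 + 36)) = 252938/20931 - 338546/(75*1193) = 252938/20931 - 338546/89475 = 1727280136/208089025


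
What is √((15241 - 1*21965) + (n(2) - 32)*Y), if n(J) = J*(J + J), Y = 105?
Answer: 2*I*√2311 ≈ 96.146*I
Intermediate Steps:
n(J) = 2*J² (n(J) = J*(2*J) = 2*J²)
√((15241 - 1*21965) + (n(2) - 32)*Y) = √((15241 - 1*21965) + (2*2² - 32)*105) = √((15241 - 21965) + (2*4 - 32)*105) = √(-6724 + (8 - 32)*105) = √(-6724 - 24*105) = √(-6724 - 2520) = √(-9244) = 2*I*√2311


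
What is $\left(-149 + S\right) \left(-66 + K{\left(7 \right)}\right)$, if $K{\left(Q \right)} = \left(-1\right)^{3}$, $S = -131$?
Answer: $18760$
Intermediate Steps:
$K{\left(Q \right)} = -1$
$\left(-149 + S\right) \left(-66 + K{\left(7 \right)}\right) = \left(-149 - 131\right) \left(-66 - 1\right) = \left(-280\right) \left(-67\right) = 18760$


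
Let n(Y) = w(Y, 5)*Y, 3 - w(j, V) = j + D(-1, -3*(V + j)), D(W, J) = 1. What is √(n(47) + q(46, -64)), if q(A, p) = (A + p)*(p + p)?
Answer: 3*√21 ≈ 13.748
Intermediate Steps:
w(j, V) = 2 - j (w(j, V) = 3 - (j + 1) = 3 - (1 + j) = 3 + (-1 - j) = 2 - j)
n(Y) = Y*(2 - Y) (n(Y) = (2 - Y)*Y = Y*(2 - Y))
q(A, p) = 2*p*(A + p) (q(A, p) = (A + p)*(2*p) = 2*p*(A + p))
√(n(47) + q(46, -64)) = √(47*(2 - 1*47) + 2*(-64)*(46 - 64)) = √(47*(2 - 47) + 2*(-64)*(-18)) = √(47*(-45) + 2304) = √(-2115 + 2304) = √189 = 3*√21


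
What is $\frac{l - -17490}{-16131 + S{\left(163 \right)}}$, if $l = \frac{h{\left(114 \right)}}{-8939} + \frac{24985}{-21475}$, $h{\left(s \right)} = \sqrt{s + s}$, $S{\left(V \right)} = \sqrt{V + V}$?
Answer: $- \frac{1211672854443}{1117596946325} - \frac{75114553 \sqrt{326}}{1117596946325} + \frac{2 \sqrt{18582}}{2326006776065} + \frac{32262 \sqrt{57}}{2326006776065} \approx -1.0854$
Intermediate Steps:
$S{\left(V \right)} = \sqrt{2} \sqrt{V}$ ($S{\left(V \right)} = \sqrt{2 V} = \sqrt{2} \sqrt{V}$)
$h{\left(s \right)} = \sqrt{2} \sqrt{s}$ ($h{\left(s \right)} = \sqrt{2 s} = \sqrt{2} \sqrt{s}$)
$l = - \frac{4997}{4295} - \frac{2 \sqrt{57}}{8939}$ ($l = \frac{\sqrt{2} \sqrt{114}}{-8939} + \frac{24985}{-21475} = 2 \sqrt{57} \left(- \frac{1}{8939}\right) + 24985 \left(- \frac{1}{21475}\right) = - \frac{2 \sqrt{57}}{8939} - \frac{4997}{4295} = - \frac{4997}{4295} - \frac{2 \sqrt{57}}{8939} \approx -1.1651$)
$\frac{l - -17490}{-16131 + S{\left(163 \right)}} = \frac{\left(- \frac{4997}{4295} - \frac{2 \sqrt{57}}{8939}\right) - -17490}{-16131 + \sqrt{2} \sqrt{163}} = \frac{\left(- \frac{4997}{4295} - \frac{2 \sqrt{57}}{8939}\right) + 17490}{-16131 + \sqrt{326}} = \frac{\frac{75114553}{4295} - \frac{2 \sqrt{57}}{8939}}{-16131 + \sqrt{326}}$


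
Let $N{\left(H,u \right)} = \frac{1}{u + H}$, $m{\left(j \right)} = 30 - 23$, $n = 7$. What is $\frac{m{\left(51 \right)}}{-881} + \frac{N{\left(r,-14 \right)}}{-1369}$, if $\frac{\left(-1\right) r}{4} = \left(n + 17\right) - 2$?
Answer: $- \frac{976585}{123021078} \approx -0.0079384$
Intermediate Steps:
$m{\left(j \right)} = 7$
$r = -88$ ($r = - 4 \left(\left(7 + 17\right) - 2\right) = - 4 \left(24 - 2\right) = \left(-4\right) 22 = -88$)
$N{\left(H,u \right)} = \frac{1}{H + u}$
$\frac{m{\left(51 \right)}}{-881} + \frac{N{\left(r,-14 \right)}}{-1369} = \frac{7}{-881} + \frac{1}{\left(-88 - 14\right) \left(-1369\right)} = 7 \left(- \frac{1}{881}\right) + \frac{1}{-102} \left(- \frac{1}{1369}\right) = - \frac{7}{881} - - \frac{1}{139638} = - \frac{7}{881} + \frac{1}{139638} = - \frac{976585}{123021078}$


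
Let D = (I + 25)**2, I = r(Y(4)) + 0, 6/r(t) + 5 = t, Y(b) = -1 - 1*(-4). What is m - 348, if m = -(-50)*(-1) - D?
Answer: -882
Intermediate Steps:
Y(b) = 3 (Y(b) = -1 + 4 = 3)
r(t) = 6/(-5 + t)
I = -3 (I = 6/(-5 + 3) + 0 = 6/(-2) + 0 = 6*(-1/2) + 0 = -3 + 0 = -3)
D = 484 (D = (-3 + 25)**2 = 22**2 = 484)
m = -534 (m = -(-50)*(-1) - 1*484 = -10*(-5)*(-1) - 484 = 50*(-1) - 484 = -50 - 484 = -534)
m - 348 = -534 - 348 = -882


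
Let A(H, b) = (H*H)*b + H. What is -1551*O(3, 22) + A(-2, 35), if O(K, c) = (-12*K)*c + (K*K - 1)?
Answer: 1216122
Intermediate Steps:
O(K, c) = -1 + K² - 12*K*c (O(K, c) = -12*K*c + (K² - 1) = -12*K*c + (-1 + K²) = -1 + K² - 12*K*c)
A(H, b) = H + b*H² (A(H, b) = H²*b + H = b*H² + H = H + b*H²)
-1551*O(3, 22) + A(-2, 35) = -1551*(-1 + 3² - 12*3*22) - 2*(1 - 2*35) = -1551*(-1 + 9 - 792) - 2*(1 - 70) = -1551*(-784) - 2*(-69) = 1215984 + 138 = 1216122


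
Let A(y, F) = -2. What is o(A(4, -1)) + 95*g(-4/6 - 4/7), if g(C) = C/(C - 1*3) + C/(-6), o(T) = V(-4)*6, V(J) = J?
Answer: 130957/5607 ≈ 23.356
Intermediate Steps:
o(T) = -24 (o(T) = -4*6 = -24)
g(C) = -C/6 + C/(-3 + C) (g(C) = C/(C - 3) + C*(-⅙) = C/(-3 + C) - C/6 = -C/6 + C/(-3 + C))
o(A(4, -1)) + 95*g(-4/6 - 4/7) = -24 + 95*((-4/6 - 4/7)*(9 - (-4/6 - 4/7))/(6*(-3 + (-4/6 - 4/7)))) = -24 + 95*((-4*⅙ - 4*⅐)*(9 - (-4*⅙ - 4*⅐))/(6*(-3 + (-4*⅙ - 4*⅐)))) = -24 + 95*((-⅔ - 4/7)*(9 - (-⅔ - 4/7))/(6*(-3 + (-⅔ - 4/7)))) = -24 + 95*((⅙)*(-26/21)*(9 - 1*(-26/21))/(-3 - 26/21)) = -24 + 95*((⅙)*(-26/21)*(9 + 26/21)/(-89/21)) = -24 + 95*((⅙)*(-26/21)*(-21/89)*(215/21)) = -24 + 95*(2795/5607) = -24 + 265525/5607 = 130957/5607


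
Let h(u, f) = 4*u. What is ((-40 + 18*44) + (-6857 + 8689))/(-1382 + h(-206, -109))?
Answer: -1292/1103 ≈ -1.1714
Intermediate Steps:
((-40 + 18*44) + (-6857 + 8689))/(-1382 + h(-206, -109)) = ((-40 + 18*44) + (-6857 + 8689))/(-1382 + 4*(-206)) = ((-40 + 792) + 1832)/(-1382 - 824) = (752 + 1832)/(-2206) = 2584*(-1/2206) = -1292/1103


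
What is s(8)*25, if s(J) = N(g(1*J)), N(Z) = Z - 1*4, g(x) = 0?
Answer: -100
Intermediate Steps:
N(Z) = -4 + Z (N(Z) = Z - 4 = -4 + Z)
s(J) = -4 (s(J) = -4 + 0 = -4)
s(8)*25 = -4*25 = -100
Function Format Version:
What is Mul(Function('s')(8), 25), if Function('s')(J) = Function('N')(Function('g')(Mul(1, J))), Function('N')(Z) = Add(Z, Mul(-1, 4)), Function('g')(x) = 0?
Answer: -100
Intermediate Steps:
Function('N')(Z) = Add(-4, Z) (Function('N')(Z) = Add(Z, -4) = Add(-4, Z))
Function('s')(J) = -4 (Function('s')(J) = Add(-4, 0) = -4)
Mul(Function('s')(8), 25) = Mul(-4, 25) = -100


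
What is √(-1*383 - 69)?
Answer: 2*I*√113 ≈ 21.26*I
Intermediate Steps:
√(-1*383 - 69) = √(-383 - 69) = √(-452) = 2*I*√113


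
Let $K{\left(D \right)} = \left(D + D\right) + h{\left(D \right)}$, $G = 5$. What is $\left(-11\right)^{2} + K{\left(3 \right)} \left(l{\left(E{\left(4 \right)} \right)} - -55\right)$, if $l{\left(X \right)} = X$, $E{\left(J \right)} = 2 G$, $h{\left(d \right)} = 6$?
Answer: $901$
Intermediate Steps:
$E{\left(J \right)} = 10$ ($E{\left(J \right)} = 2 \cdot 5 = 10$)
$K{\left(D \right)} = 6 + 2 D$ ($K{\left(D \right)} = \left(D + D\right) + 6 = 2 D + 6 = 6 + 2 D$)
$\left(-11\right)^{2} + K{\left(3 \right)} \left(l{\left(E{\left(4 \right)} \right)} - -55\right) = \left(-11\right)^{2} + \left(6 + 2 \cdot 3\right) \left(10 - -55\right) = 121 + \left(6 + 6\right) \left(10 + 55\right) = 121 + 12 \cdot 65 = 121 + 780 = 901$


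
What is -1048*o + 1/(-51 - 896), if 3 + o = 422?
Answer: -415839065/947 ≈ -4.3911e+5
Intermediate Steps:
o = 419 (o = -3 + 422 = 419)
-1048*o + 1/(-51 - 896) = -1048*419 + 1/(-51 - 896) = -439112 + 1/(-947) = -439112 - 1/947 = -415839065/947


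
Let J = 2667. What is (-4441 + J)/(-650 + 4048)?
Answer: -887/1699 ≈ -0.52207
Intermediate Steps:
(-4441 + J)/(-650 + 4048) = (-4441 + 2667)/(-650 + 4048) = -1774/3398 = -1774*1/3398 = -887/1699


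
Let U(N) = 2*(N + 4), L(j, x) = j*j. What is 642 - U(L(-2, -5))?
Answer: 626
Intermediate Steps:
L(j, x) = j**2
U(N) = 8 + 2*N (U(N) = 2*(4 + N) = 8 + 2*N)
642 - U(L(-2, -5)) = 642 - (8 + 2*(-2)**2) = 642 - (8 + 2*4) = 642 - (8 + 8) = 642 - 1*16 = 642 - 16 = 626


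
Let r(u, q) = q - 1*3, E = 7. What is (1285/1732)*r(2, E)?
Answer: 1285/433 ≈ 2.9677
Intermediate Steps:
r(u, q) = -3 + q (r(u, q) = q - 3 = -3 + q)
(1285/1732)*r(2, E) = (1285/1732)*(-3 + 7) = (1285*(1/1732))*4 = (1285/1732)*4 = 1285/433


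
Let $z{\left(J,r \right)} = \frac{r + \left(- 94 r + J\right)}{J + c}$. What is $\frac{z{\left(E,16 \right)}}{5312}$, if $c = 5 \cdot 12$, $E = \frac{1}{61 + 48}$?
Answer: $- \frac{162191}{34745792} \approx -0.0046679$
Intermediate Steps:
$E = \frac{1}{109} \approx 0.0091743$
$c = 60$
$z{\left(J,r \right)} = \frac{J - 93 r}{60 + J}$ ($z{\left(J,r \right)} = \frac{r + \left(- 94 r + J\right)}{J + 60} = \frac{r + \left(J - 94 r\right)}{60 + J} = \frac{J - 93 r}{60 + J}$)
$\frac{z{\left(E,16 \right)}}{5312} = \frac{\frac{1}{60 + \frac{1}{109}} \left(\frac{1}{109} - 1488\right)}{5312} = \frac{\frac{1}{109} - 1488}{\frac{6541}{109}} \cdot \frac{1}{5312} = \frac{109}{6541} \left(- \frac{162191}{109}\right) \frac{1}{5312} = \left(- \frac{162191}{6541}\right) \frac{1}{5312} = - \frac{162191}{34745792}$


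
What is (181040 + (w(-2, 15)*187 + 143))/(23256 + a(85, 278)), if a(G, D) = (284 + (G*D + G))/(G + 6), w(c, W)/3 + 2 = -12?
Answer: 15772939/2140295 ≈ 7.3695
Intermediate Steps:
w(c, W) = -42 (w(c, W) = -6 + 3*(-12) = -6 - 36 = -42)
a(G, D) = (284 + G + D*G)/(6 + G) (a(G, D) = (284 + (D*G + G))/(6 + G) = (284 + (G + D*G))/(6 + G) = (284 + G + D*G)/(6 + G))
(181040 + (w(-2, 15)*187 + 143))/(23256 + a(85, 278)) = (181040 + (-42*187 + 143))/(23256 + (284 + 85 + 278*85)/(6 + 85)) = (181040 + (-7854 + 143))/(23256 + (284 + 85 + 23630)/91) = (181040 - 7711)/(23256 + (1/91)*23999) = 173329/(23256 + 23999/91) = 173329/(2140295/91) = 173329*(91/2140295) = 15772939/2140295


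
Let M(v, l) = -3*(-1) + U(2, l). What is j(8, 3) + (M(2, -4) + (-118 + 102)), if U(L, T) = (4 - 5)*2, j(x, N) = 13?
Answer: -2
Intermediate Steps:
U(L, T) = -2 (U(L, T) = -1*2 = -2)
M(v, l) = 1 (M(v, l) = -3*(-1) - 2 = 3 - 2 = 1)
j(8, 3) + (M(2, -4) + (-118 + 102)) = 13 + (1 + (-118 + 102)) = 13 + (1 - 16) = 13 - 15 = -2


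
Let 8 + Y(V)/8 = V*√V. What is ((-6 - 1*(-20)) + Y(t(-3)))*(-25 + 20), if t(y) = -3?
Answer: 250 + 120*I*√3 ≈ 250.0 + 207.85*I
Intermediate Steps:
Y(V) = -64 + 8*V^(3/2) (Y(V) = -64 + 8*(V*√V) = -64 + 8*V^(3/2))
((-6 - 1*(-20)) + Y(t(-3)))*(-25 + 20) = ((-6 - 1*(-20)) + (-64 + 8*(-3)^(3/2)))*(-25 + 20) = ((-6 + 20) + (-64 + 8*(-3*I*√3)))*(-5) = (14 + (-64 - 24*I*√3))*(-5) = (-50 - 24*I*√3)*(-5) = 250 + 120*I*√3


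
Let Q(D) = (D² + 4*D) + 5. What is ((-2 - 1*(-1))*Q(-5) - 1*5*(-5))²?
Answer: 225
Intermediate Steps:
Q(D) = 5 + D² + 4*D
((-2 - 1*(-1))*Q(-5) - 1*5*(-5))² = ((-2 - 1*(-1))*(5 + (-5)² + 4*(-5)) - 1*5*(-5))² = ((-2 + 1)*(5 + 25 - 20) - 5*(-5))² = (-1*10 + 25)² = (-10 + 25)² = 15² = 225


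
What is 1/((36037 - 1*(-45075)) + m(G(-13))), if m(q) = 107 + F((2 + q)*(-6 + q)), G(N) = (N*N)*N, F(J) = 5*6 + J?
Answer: 1/4916834 ≈ 2.0338e-7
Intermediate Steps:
F(J) = 30 + J
G(N) = N³ (G(N) = N²*N = N³)
m(q) = 137 + (-6 + q)*(2 + q) (m(q) = 107 + (30 + (2 + q)*(-6 + q)) = 107 + (30 + (-6 + q)*(2 + q)) = 137 + (-6 + q)*(2 + q))
1/((36037 - 1*(-45075)) + m(G(-13))) = 1/((36037 - 1*(-45075)) + (125 + ((-13)³)² - 4*(-13)³)) = 1/((36037 + 45075) + (125 + (-2197)² - 4*(-2197))) = 1/(81112 + (125 + 4826809 + 8788)) = 1/(81112 + 4835722) = 1/4916834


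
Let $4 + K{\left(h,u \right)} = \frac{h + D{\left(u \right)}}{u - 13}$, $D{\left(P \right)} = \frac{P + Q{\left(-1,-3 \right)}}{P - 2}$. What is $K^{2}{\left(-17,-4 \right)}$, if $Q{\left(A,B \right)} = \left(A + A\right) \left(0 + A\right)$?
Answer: $\frac{23716}{2601} \approx 9.118$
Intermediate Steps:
$Q{\left(A,B \right)} = 2 A^{2}$ ($Q{\left(A,B \right)} = 2 A A = 2 A^{2}$)
$D{\left(P \right)} = \frac{2 + P}{-2 + P}$ ($D{\left(P \right)} = \frac{P + 2 \left(-1\right)^{2}}{P - 2} = \frac{P + 2 \cdot 1}{-2 + P} = \frac{P + 2}{-2 + P} = \frac{2 + P}{-2 + P}$)
$K{\left(h,u \right)} = -4 + \frac{h + \frac{2 + u}{-2 + u}}{-13 + u}$ ($K{\left(h,u \right)} = -4 + \frac{h + \frac{2 + u}{-2 + u}}{u - 13} = -4 + \frac{h + \frac{2 + u}{-2 + u}}{-13 + u}$)
$K^{2}{\left(-17,-4 \right)} = \left(\frac{2 - 4 + \left(-2 - 4\right) \left(52 - 17 - -16\right)}{\left(-13 - 4\right) \left(-2 - 4\right)}\right)^{2} = \left(\frac{2 - 4 - 6 \left(52 - 17 + 16\right)}{\left(-17\right) \left(-6\right)}\right)^{2} = \left(\left(- \frac{1}{17}\right) \left(- \frac{1}{6}\right) \left(2 - 4 - 306\right)\right)^{2} = \left(\left(- \frac{1}{17}\right) \left(- \frac{1}{6}\right) \left(-308\right)\right)^{2} = \left(- \frac{154}{51}\right)^{2} = \frac{23716}{2601}$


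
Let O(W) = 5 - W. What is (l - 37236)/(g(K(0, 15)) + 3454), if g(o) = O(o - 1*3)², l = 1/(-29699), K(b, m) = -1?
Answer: -221174393/20997193 ≈ -10.534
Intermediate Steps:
l = -1/29699 ≈ -3.3671e-5
g(o) = (8 - o)² (g(o) = (5 - (o - 1*3))² = (5 - (o - 3))² = (5 - (-3 + o))² = (5 + (3 - o))² = (8 - o)²)
(l - 37236)/(g(K(0, 15)) + 3454) = (-1/29699 - 37236)/((-8 - 1)² + 3454) = -1105871965/(29699*((-9)² + 3454)) = -1105871965/(29699*(81 + 3454)) = -1105871965/29699/3535 = -1105871965/29699*1/3535 = -221174393/20997193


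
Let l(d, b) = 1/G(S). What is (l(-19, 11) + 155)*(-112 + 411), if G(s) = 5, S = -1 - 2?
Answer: 232024/5 ≈ 46405.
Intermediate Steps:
S = -3
l(d, b) = 1/5
(l(-19, 11) + 155)*(-112 + 411) = (1/5 + 155)*(-112 + 411) = (776/5)*299 = 232024/5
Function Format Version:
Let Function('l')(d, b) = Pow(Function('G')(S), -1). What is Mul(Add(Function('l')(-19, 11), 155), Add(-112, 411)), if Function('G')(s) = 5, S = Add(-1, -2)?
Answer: Rational(232024, 5) ≈ 46405.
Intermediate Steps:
S = -3
Function('l')(d, b) = Rational(1, 5) (Function('l')(d, b) = Pow(5, -1) = Rational(1, 5))
Mul(Add(Function('l')(-19, 11), 155), Add(-112, 411)) = Mul(Add(Rational(1, 5), 155), Add(-112, 411)) = Mul(Rational(776, 5), 299) = Rational(232024, 5)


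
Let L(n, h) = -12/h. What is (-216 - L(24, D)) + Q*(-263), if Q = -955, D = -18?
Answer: 752845/3 ≈ 2.5095e+5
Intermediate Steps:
(-216 - L(24, D)) + Q*(-263) = (-216 - (-12)/(-18)) - 955*(-263) = (-216 - (-12)*(-1)/18) + 251165 = (-216 - 1*2/3) + 251165 = (-216 - 2/3) + 251165 = -650/3 + 251165 = 752845/3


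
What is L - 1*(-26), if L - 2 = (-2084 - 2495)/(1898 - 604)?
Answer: 31653/1294 ≈ 24.461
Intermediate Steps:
L = -1991/1294 (L = 2 + (-2084 - 2495)/(1898 - 604) = 2 - 4579/1294 = -1991/1294 ≈ -1.5386)
L - 1*(-26) = -1991/1294 - 1*(-26) = -1991/1294 + 26 = 31653/1294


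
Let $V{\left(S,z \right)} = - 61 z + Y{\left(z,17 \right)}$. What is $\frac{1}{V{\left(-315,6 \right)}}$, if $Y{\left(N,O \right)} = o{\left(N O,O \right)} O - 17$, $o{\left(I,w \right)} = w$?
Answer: $- \frac{1}{94} \approx -0.010638$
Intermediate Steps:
$Y{\left(N,O \right)} = -17 + O^{2}$ ($Y{\left(N,O \right)} = O O - 17 = O^{2} - 17 = -17 + O^{2}$)
$V{\left(S,z \right)} = 272 - 61 z$ ($V{\left(S,z \right)} = - 61 z - \left(17 - 17^{2}\right) = - 61 z + \left(-17 + 289\right) = - 61 z + 272 = 272 - 61 z$)
$\frac{1}{V{\left(-315,6 \right)}} = \frac{1}{272 - 366} = \frac{1}{-94} = - \frac{1}{94}$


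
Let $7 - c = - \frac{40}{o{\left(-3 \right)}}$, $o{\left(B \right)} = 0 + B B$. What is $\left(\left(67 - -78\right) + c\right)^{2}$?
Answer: $\frac{1982464}{81} \approx 24475.0$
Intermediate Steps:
$o{\left(B \right)} = B^{2}$ ($o{\left(B \right)} = 0 + B^{2} = B^{2}$)
$c = \frac{103}{9}$ ($c = 7 - - \frac{40}{\left(-3\right)^{2}} = 7 - - \frac{40}{9} = 7 + \frac{40}{9} = \frac{103}{9} \approx 11.444$)
$\left(\left(67 - -78\right) + c\right)^{2} = \left(\left(67 - -78\right) + \frac{103}{9}\right)^{2} = \left(\left(67 + 78\right) + \frac{103}{9}\right)^{2} = \left(145 + \frac{103}{9}\right)^{2} = \left(\frac{1408}{9}\right)^{2} = \frac{1982464}{81}$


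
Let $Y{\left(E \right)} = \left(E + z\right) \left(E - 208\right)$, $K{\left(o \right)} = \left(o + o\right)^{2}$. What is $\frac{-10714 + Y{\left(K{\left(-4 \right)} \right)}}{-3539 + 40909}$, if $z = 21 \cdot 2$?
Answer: $- \frac{12989}{18685} \approx -0.69516$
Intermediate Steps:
$z = 42$
$K{\left(o \right)} = 4 o^{2}$ ($K{\left(o \right)} = \left(2 o\right)^{2} = 4 o^{2}$)
$Y{\left(E \right)} = \left(-208 + E\right) \left(42 + E\right)$ ($Y{\left(E \right)} = \left(E + 42\right) \left(E - 208\right) = \left(42 + E\right) \left(-208 + E\right) = \left(-208 + E\right) \left(42 + E\right)$)
$\frac{-10714 + Y{\left(K{\left(-4 \right)} \right)}}{-3539 + 40909} = \frac{-10714 - \left(8736 - 4096 + 166 \cdot 4 \left(-4\right)^{2}\right)}{-3539 + 40909} = \frac{-10714 - \left(8736 - 4096 + 166 \cdot 4 \cdot 16\right)}{37370} = \left(-10714 - \left(19360 - 4096\right)\right) \frac{1}{37370} = \left(-10714 - 15264\right) \frac{1}{37370} = \left(-25978\right) \frac{1}{37370} = - \frac{12989}{18685}$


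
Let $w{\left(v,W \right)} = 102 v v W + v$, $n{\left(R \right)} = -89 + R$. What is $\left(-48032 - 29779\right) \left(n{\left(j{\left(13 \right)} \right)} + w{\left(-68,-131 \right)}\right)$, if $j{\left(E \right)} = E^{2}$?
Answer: $4807620797436$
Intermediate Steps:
$w{\left(v,W \right)} = v + 102 W v^{2}$ ($w{\left(v,W \right)} = 102 v^{2} W + v = 102 W v^{2} + v = v + 102 W v^{2}$)
$\left(-48032 - 29779\right) \left(n{\left(j{\left(13 \right)} \right)} + w{\left(-68,-131 \right)}\right) = \left(-48032 - 29779\right) \left(\left(-89 + 13^{2}\right) - 68 \left(1 + 102 \left(-131\right) \left(-68\right)\right)\right) = - 77811 \left(\left(-89 + 169\right) - 68 \left(1 + 908616\right)\right) = - 77811 \left(80 - 61785956\right) = \left(-77811\right) \left(-61785876\right) = 4807620797436$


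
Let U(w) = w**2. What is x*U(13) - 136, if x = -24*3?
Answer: -12304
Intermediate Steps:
x = -72
x*U(13) - 136 = -72*13**2 - 136 = -72*169 - 136 = -12168 - 136 = -12304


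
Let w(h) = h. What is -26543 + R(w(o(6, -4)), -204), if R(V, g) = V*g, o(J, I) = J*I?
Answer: -21647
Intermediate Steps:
o(J, I) = I*J
-26543 + R(w(o(6, -4)), -204) = -26543 - 4*6*(-204) = -26543 - 24*(-204) = -26543 + 4896 = -21647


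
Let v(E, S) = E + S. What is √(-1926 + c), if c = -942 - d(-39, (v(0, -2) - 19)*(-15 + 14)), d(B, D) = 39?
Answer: 3*I*√323 ≈ 53.917*I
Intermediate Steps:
c = -981 (c = -942 - 1*39 = -942 - 39 = -981)
√(-1926 + c) = √(-1926 - 981) = √(-2907) = 3*I*√323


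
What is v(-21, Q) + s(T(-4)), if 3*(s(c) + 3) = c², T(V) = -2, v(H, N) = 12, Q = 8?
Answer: 31/3 ≈ 10.333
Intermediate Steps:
s(c) = -3 + c²/3
v(-21, Q) + s(T(-4)) = 12 + (-3 + (⅓)*(-2)²) = 12 + (-3 + (⅓)*4) = 12 + (-3 + 4/3) = 12 - 5/3 = 31/3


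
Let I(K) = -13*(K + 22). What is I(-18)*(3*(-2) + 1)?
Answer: 260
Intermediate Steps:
I(K) = -286 - 13*K (I(K) = -13*(22 + K) = -286 - 13*K)
I(-18)*(3*(-2) + 1) = (-286 - 13*(-18))*(3*(-2) + 1) = (-286 + 234)*(-6 + 1) = -52*(-5) = 260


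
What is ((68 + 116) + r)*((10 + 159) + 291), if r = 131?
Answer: 144900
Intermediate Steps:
((68 + 116) + r)*((10 + 159) + 291) = ((68 + 116) + 131)*((10 + 159) + 291) = (184 + 131)*(169 + 291) = 315*460 = 144900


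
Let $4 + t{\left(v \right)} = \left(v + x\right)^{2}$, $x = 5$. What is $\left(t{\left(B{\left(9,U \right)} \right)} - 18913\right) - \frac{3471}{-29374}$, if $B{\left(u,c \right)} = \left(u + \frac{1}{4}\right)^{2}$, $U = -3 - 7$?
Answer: $- \frac{40288214449}{3759872} \approx -10715.0$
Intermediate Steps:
$U = -10$ ($U = -3 - 7 = -10$)
$B{\left(u,c \right)} = \left(\frac{1}{4} + u\right)^{2}$ ($B{\left(u,c \right)} = \left(u + \frac{1}{4}\right)^{2} = \left(\frac{1}{4} + u\right)^{2}$)
$t{\left(v \right)} = -4 + \left(5 + v\right)^{2}$ ($t{\left(v \right)} = -4 + \left(v + 5\right)^{2} = -4 + \left(5 + v\right)^{2}$)
$\left(t{\left(B{\left(9,U \right)} \right)} - 18913\right) - \frac{3471}{-29374} = \left(\left(-4 + \left(5 + \frac{\left(1 + 4 \cdot 9\right)^{2}}{16}\right)^{2}\right) - 18913\right) - \frac{3471}{-29374} = \left(\left(-4 + \left(5 + \frac{\left(1 + 36\right)^{2}}{16}\right)^{2}\right) - 18913\right) - - \frac{3471}{29374} = \left(\left(-4 + \left(5 + \frac{37^{2}}{16}\right)^{2}\right) - 18913\right) + \frac{3471}{29374} = \left(\left(-4 + \left(5 + \frac{1}{16} \cdot 1369\right)^{2}\right) - 18913\right) + \frac{3471}{29374} = \left(\left(-4 + \left(5 + \frac{1369}{16}\right)^{2}\right) - 18913\right) + \frac{3471}{29374} = \left(\left(-4 + \left(\frac{1449}{16}\right)^{2}\right) - 18913\right) + \frac{3471}{29374} = \left(\left(-4 + \frac{2099601}{256}\right) - 18913\right) + \frac{3471}{29374} = \left(\frac{2098577}{256} - 18913\right) + \frac{3471}{29374} = - \frac{2743151}{256} + \frac{3471}{29374} = - \frac{40288214449}{3759872}$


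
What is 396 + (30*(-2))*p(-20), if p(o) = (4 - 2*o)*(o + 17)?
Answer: 8316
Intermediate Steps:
p(o) = (4 - 2*o)*(17 + o)
396 + (30*(-2))*p(-20) = 396 + (30*(-2))*(68 - 30*(-20) - 2*(-20)²) = 396 - 60*(68 + 600 - 2*400) = 396 - 60*(68 + 600 - 800) = 396 - 60*(-132) = 396 + 7920 = 8316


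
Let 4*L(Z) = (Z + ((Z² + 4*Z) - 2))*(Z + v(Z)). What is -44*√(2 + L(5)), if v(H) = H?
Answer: -44*√122 ≈ -486.00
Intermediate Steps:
L(Z) = Z*(-2 + Z² + 5*Z)/2 (L(Z) = ((Z + ((Z² + 4*Z) - 2))*(Z + Z))/4 = ((Z + (-2 + Z² + 4*Z))*(2*Z))/4 = ((-2 + Z² + 5*Z)*(2*Z))/4 = (2*Z*(-2 + Z² + 5*Z))/4 = Z*(-2 + Z² + 5*Z)/2)
-44*√(2 + L(5)) = -44*√(2 + (½)*5*(-2 + 5² + 5*5)) = -44*√(2 + (½)*5*(-2 + 25 + 25)) = -44*√(2 + (½)*5*48) = -44*√(2 + 120) = -44*√122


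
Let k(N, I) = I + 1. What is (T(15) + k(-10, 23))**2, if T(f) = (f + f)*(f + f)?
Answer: 853776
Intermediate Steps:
k(N, I) = 1 + I
T(f) = 4*f**2 (T(f) = (2*f)*(2*f) = 4*f**2)
(T(15) + k(-10, 23))**2 = (4*15**2 + (1 + 23))**2 = (4*225 + 24)**2 = (900 + 24)**2 = 924**2 = 853776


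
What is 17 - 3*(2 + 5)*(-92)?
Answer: 1949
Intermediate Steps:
17 - 3*(2 + 5)*(-92) = 17 - 3*7*(-92) = 17 - 21*(-92) = 17 + 1932 = 1949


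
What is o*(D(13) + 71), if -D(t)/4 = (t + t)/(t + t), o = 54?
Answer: 3618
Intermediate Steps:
D(t) = -4 (D(t) = -4*(t + t)/(t + t) = -4*2*t/(2*t) = -4*2*t*1/(2*t) = -4*1 = -4)
o*(D(13) + 71) = 54*(-4 + 71) = 54*67 = 3618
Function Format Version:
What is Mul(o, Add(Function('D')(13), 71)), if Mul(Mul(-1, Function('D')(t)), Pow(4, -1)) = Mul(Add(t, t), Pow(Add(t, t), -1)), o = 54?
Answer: 3618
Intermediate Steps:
Function('D')(t) = -4 (Function('D')(t) = Mul(-4, Mul(Add(t, t), Pow(Add(t, t), -1))) = Mul(-4, Mul(Mul(2, t), Pow(Mul(2, t), -1))) = Mul(-4, Mul(Mul(2, t), Mul(Rational(1, 2), Pow(t, -1)))) = Mul(-4, 1) = -4)
Mul(o, Add(Function('D')(13), 71)) = Mul(54, Add(-4, 71)) = Mul(54, 67) = 3618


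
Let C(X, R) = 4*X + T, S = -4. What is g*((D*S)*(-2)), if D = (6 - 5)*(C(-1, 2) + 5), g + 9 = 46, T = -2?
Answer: -296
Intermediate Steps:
g = 37 (g = -9 + 46 = 37)
C(X, R) = -2 + 4*X (C(X, R) = 4*X - 2 = -2 + 4*X)
D = -1 (D = (6 - 5)*((-2 + 4*(-1)) + 5) = 1*((-2 - 4) + 5) = 1*(-6 + 5) = 1*(-1) = -1)
g*((D*S)*(-2)) = 37*(-1*(-4)*(-2)) = 37*(4*(-2)) = 37*(-8) = -296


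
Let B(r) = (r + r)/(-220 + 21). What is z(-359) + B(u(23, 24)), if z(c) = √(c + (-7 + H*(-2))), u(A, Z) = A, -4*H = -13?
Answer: -46/199 + I*√1490/2 ≈ -0.23116 + 19.3*I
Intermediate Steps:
H = 13/4 (H = -¼*(-13) = 13/4 ≈ 3.2500)
B(r) = -2*r/199 (B(r) = (2*r)/(-199) = (2*r)*(-1/199) = -2*r/199)
z(c) = √(-27/2 + c) (z(c) = √(c + (-7 + (13/4)*(-2))) = √(c + (-7 - 13/2)) = √(c - 27/2) = √(-27/2 + c))
z(-359) + B(u(23, 24)) = √(-54 + 4*(-359))/2 - 2/199*23 = √(-54 - 1436)/2 - 46/199 = √(-1490)/2 - 46/199 = (I*√1490)/2 - 46/199 = I*√1490/2 - 46/199 = -46/199 + I*√1490/2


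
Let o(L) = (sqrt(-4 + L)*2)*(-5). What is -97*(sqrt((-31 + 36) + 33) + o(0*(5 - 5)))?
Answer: -97*sqrt(38) + 1940*I ≈ -597.95 + 1940.0*I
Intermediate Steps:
o(L) = -10*sqrt(-4 + L) (o(L) = (2*sqrt(-4 + L))*(-5) = -10*sqrt(-4 + L))
-97*(sqrt((-31 + 36) + 33) + o(0*(5 - 5))) = -97*(sqrt((-31 + 36) + 33) - 10*sqrt(-4 + 0*(5 - 5))) = -97*(sqrt(5 + 33) - 10*sqrt(-4 + 0*0)) = -97*(sqrt(38) - 10*sqrt(-4 + 0)) = -97*(sqrt(38) - 20*I) = -97*sqrt(38) + 1940*I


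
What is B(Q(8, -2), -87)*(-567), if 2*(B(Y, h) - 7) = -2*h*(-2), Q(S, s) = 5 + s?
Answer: 94689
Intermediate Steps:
B(Y, h) = 7 + 2*h (B(Y, h) = 7 + (-2*h*(-2))/2 = 7 + (4*h)/2 = 7 + 2*h)
B(Q(8, -2), -87)*(-567) = (7 + 2*(-87))*(-567) = (7 - 174)*(-567) = -167*(-567) = 94689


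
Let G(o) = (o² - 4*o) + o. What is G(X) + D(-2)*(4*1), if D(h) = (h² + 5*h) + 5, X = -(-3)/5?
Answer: -136/25 ≈ -5.4400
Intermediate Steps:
X = ⅗ (X = -(-3)/5 = -1*(-⅗) = ⅗ ≈ 0.60000)
G(o) = o² - 3*o
D(h) = 5 + h² + 5*h
G(X) + D(-2)*(4*1) = 3*(-3 + ⅗)/5 + (5 + (-2)² + 5*(-2))*(4*1) = (⅗)*(-12/5) + (5 + 4 - 10)*4 = -36/25 - 1*4 = -36/25 - 4 = -136/25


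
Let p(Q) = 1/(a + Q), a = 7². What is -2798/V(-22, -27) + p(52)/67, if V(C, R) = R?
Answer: 18934093/182709 ≈ 103.63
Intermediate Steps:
a = 49
p(Q) = 1/(49 + Q)
-2798/V(-22, -27) + p(52)/67 = -2798/(-27) + 1/((49 + 52)*67) = -2798*(-1/27) + (1/67)/101 = 2798/27 + (1/101)*(1/67) = 2798/27 + 1/6767 = 18934093/182709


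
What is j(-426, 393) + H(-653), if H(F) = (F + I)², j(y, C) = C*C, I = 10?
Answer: 567898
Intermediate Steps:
j(y, C) = C²
H(F) = (10 + F)² (H(F) = (F + 10)² = (10 + F)²)
j(-426, 393) + H(-653) = 393² + (10 - 653)² = 154449 + (-643)² = 154449 + 413449 = 567898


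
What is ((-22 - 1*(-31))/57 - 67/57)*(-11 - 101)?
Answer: 6496/57 ≈ 113.96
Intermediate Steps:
((-22 - 1*(-31))/57 - 67/57)*(-11 - 101) = ((-22 + 31)*(1/57) - 67*1/57)*(-112) = (9*(1/57) - 67/57)*(-112) = (3/19 - 67/57)*(-112) = -58/57*(-112) = 6496/57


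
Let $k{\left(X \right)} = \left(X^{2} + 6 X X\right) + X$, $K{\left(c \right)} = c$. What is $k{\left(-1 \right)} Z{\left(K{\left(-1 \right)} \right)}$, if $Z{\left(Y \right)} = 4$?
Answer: $24$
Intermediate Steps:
$k{\left(X \right)} = X + 7 X^{2}$ ($k{\left(X \right)} = \left(X^{2} + 6 X^{2}\right) + X = 7 X^{2} + X = X + 7 X^{2}$)
$k{\left(-1 \right)} Z{\left(K{\left(-1 \right)} \right)} = - (1 + 7 \left(-1\right)) 4 = - (1 - 7) 4 = \left(-1\right) \left(-6\right) 4 = 6 \cdot 4 = 24$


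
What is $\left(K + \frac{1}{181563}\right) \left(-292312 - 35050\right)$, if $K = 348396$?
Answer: $- \frac{20707552712230538}{181563} \approx -1.1405 \cdot 10^{11}$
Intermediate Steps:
$\left(K + \frac{1}{181563}\right) \left(-292312 - 35050\right) = \left(348396 + \frac{1}{181563}\right) \left(-292312 - 35050\right) = \left(348396 + \frac{1}{181563}\right) \left(-327362\right) = \frac{63255822949}{181563} \left(-327362\right) = - \frac{20707552712230538}{181563}$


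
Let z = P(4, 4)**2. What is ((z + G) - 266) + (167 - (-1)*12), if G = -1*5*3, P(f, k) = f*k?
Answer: 154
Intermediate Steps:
z = 256 (z = (4*4)**2 = 16**2 = 256)
G = -15 (G = -5*3 = -15)
((z + G) - 266) + (167 - (-1)*12) = ((256 - 15) - 266) + (167 - (-1)*12) = (241 - 266) + (167 - 1*(-12)) = -25 + (167 + 12) = -25 + 179 = 154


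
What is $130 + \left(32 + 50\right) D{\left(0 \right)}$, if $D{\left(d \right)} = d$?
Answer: $130$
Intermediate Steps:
$130 + \left(32 + 50\right) D{\left(0 \right)} = 130 + \left(32 + 50\right) 0 = 130 + 82 \cdot 0 = 130 + 0 = 130$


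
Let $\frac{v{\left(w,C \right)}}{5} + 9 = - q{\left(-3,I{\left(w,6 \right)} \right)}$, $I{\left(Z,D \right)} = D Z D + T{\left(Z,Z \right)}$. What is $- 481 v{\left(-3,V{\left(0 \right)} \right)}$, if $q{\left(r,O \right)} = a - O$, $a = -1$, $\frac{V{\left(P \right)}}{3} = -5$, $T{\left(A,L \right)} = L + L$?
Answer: $293410$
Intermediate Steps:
$T{\left(A,L \right)} = 2 L$
$V{\left(P \right)} = -15$ ($V{\left(P \right)} = 3 \left(-5\right) = -15$)
$I{\left(Z,D \right)} = 2 Z + Z D^{2}$ ($I{\left(Z,D \right)} = D Z D + 2 Z = Z D^{2} + 2 Z = 2 Z + Z D^{2}$)
$q{\left(r,O \right)} = -1 - O$
$v{\left(w,C \right)} = -40 + 190 w$ ($v{\left(w,C \right)} = -45 + 5 \left(- (-1 - w \left(2 + 6^{2}\right))\right) = -45 + 5 \left(- (-1 - w \left(2 + 36\right))\right) = -45 + 5 \left(- (-1 - w 38)\right) = -45 + 5 \left(- (-1 - 38 w)\right) = -45 + 5 \left(1 + 38 w\right) = -45 + \left(5 + 190 w\right) = -40 + 190 w$)
$- 481 v{\left(-3,V{\left(0 \right)} \right)} = - 481 \left(-40 + 190 \left(-3\right)\right) = - 481 \left(-40 - 570\right) = \left(-481\right) \left(-610\right) = 293410$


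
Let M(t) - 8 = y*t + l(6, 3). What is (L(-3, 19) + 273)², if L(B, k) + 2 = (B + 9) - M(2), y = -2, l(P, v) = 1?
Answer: 73984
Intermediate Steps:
M(t) = 9 - 2*t (M(t) = 8 + (-2*t + 1) = 8 + (1 - 2*t) = 9 - 2*t)
L(B, k) = 2 + B (L(B, k) = -2 + ((B + 9) - (9 - 2*2)) = -2 + ((9 + B) - (9 - 4)) = -2 + ((9 + B) - 1*5) = -2 + ((9 + B) - 5) = -2 + (4 + B) = 2 + B)
(L(-3, 19) + 273)² = ((2 - 3) + 273)² = (-1 + 273)² = 272² = 73984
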